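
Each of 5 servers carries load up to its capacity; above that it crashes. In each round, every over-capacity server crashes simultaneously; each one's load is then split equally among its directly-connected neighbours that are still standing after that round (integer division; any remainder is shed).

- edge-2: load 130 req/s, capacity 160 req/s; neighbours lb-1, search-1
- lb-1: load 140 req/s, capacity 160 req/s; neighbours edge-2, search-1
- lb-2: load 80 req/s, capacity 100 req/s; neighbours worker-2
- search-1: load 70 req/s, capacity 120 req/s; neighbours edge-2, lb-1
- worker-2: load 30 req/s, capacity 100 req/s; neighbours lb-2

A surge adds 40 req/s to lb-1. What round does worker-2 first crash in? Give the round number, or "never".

Round 1 — lb-1 at 180 > 160. lb-1 crashes.
  lb-1 sheds 180 req/s to edge-2, search-1: 90 each.
    edge-2: 130+90 = 220 > 160
    search-1: 70+90 = 160 > 120
Round 2 — edge-2, search-1 crash.
  edge-2 sheds 220 req/s: no online neighbours, lost.
  search-1 sheds 160 req/s: no online neighbours, lost.
No further crashes.

never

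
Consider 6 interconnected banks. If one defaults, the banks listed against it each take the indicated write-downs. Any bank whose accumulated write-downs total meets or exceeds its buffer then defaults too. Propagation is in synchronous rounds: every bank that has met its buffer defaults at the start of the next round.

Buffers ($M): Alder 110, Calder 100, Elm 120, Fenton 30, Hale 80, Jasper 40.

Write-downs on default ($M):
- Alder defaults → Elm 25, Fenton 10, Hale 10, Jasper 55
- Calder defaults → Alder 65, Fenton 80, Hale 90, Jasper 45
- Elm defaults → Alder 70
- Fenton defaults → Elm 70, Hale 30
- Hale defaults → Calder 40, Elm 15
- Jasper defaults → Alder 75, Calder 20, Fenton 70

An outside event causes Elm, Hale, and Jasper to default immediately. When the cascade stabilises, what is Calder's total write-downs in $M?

60

Round 1 — Elm, Hale, Jasper default (initial).
  Alder: +70+75 → 145 ≥ 110
  Calder: +40+20 → 60 < 100
  Fenton: +70 → 70 ≥ 30
Round 2 — Alder, Fenton default.
No further defaults.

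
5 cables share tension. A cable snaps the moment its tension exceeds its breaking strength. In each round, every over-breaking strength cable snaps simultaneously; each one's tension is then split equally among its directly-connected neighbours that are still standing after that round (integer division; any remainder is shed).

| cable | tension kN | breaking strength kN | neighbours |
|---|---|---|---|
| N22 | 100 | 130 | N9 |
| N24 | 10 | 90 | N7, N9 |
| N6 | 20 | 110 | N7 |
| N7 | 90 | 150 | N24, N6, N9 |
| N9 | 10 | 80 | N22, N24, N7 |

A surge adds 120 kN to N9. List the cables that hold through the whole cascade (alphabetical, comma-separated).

Round 1 — N9 at 130 > 80. N9 snaps.
  N9 sheds 130 kN to N22, N24, N7: 43 each (1 lost).
    N22: 100+43 = 143 > 130
    N24: 10+43 = 53 ≤ 90
    N7: 90+43 = 133 ≤ 150
Round 2 — N22 snaps.
  N22 sheds 143 kN: no online neighbours, lost.
No further breaks.

N24, N6, N7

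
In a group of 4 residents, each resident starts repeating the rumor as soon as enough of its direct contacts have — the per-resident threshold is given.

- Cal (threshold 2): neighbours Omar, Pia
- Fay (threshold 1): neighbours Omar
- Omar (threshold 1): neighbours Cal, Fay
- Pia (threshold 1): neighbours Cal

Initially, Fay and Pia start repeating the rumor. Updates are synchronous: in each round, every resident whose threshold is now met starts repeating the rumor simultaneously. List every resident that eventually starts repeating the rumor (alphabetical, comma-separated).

Round 1 — Fay, Pia start repeating the rumor (initial).
Round 2 — checking thresholds:
  Cal: 1 of 2 neighbours < 2, below threshold.
  Omar: 1 of 2 neighbours ≥ 1, starts repeating the rumor.
Round 3 — checking thresholds:
  Cal: 2 of 2 neighbours ≥ 2, starts repeating the rumor.
Round 4 — no new spreads; cascade stops.

Cal, Fay, Omar, Pia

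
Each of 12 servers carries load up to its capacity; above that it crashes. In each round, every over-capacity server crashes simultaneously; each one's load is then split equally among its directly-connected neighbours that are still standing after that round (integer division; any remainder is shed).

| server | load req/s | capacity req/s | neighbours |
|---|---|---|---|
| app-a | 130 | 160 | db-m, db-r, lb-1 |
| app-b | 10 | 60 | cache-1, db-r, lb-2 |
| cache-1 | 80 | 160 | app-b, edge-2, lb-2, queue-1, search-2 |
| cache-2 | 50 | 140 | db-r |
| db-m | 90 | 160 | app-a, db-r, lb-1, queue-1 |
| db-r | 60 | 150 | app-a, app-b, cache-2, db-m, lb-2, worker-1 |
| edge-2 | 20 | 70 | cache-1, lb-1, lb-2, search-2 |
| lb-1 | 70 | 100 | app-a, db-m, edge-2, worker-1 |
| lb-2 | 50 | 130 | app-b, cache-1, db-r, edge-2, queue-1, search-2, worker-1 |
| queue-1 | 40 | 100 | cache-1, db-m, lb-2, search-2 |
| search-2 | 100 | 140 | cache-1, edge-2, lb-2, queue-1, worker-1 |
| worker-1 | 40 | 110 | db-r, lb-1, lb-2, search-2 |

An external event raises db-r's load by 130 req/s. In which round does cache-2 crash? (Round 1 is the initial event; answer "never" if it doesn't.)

Round 1 — db-r at 190 > 150. db-r crashes.
  db-r sheds 190 req/s to app-a, app-b, cache-2, db-m, lb-2, worker-1: 31 each (4 lost).
    app-a: 130+31 = 161 > 160
    app-b: 10+31 = 41 ≤ 60
    cache-2: 50+31 = 81 ≤ 140
    db-m: 90+31 = 121 ≤ 160
    lb-2: 50+31 = 81 ≤ 130
    worker-1: 40+31 = 71 ≤ 110
Round 2 — app-a crashes.
  app-a sheds 161 req/s to db-m, lb-1: 80 each (1 lost).
    db-m: 121+80 = 201 > 160
    lb-1: 70+80 = 150 > 100
Round 3 — db-m, lb-1 crash.
  db-m sheds 201 req/s to queue-1: 201 each.
    queue-1: 40+201 = 241 > 100
  lb-1 sheds 150 req/s to edge-2, worker-1: 75 each.
    edge-2: 20+75 = 95 > 70
    worker-1: 71+75 = 146 > 110
Round 4 — edge-2, queue-1, worker-1 crash.
  edge-2 sheds 95 req/s to cache-1, lb-2, search-2: 31 each (2 lost).
    cache-1: 80+31 = 111 ≤ 160
    lb-2: 81+31 = 112 ≤ 130
    search-2: 100+31 = 131 ≤ 140
  queue-1 sheds 241 req/s to cache-1, lb-2, search-2: 80 each (1 lost).
    cache-1: 111+80 = 191 > 160
    lb-2: 112+80 = 192 > 130
    search-2: 131+80 = 211 > 140
  worker-1 sheds 146 req/s to lb-2, search-2: 73 each.
    lb-2: 192+73 = 265 > 130
    search-2: 211+73 = 284 > 140
Round 5 — cache-1, lb-2, search-2 crash.
  cache-1 sheds 191 req/s to app-b: 191 each.
    app-b: 41+191 = 232 > 60
  lb-2 sheds 265 req/s to app-b: 265 each.
    app-b: 232+265 = 497 > 60
  search-2 sheds 284 req/s: no online neighbours, lost.
Round 6 — app-b crashes.
  app-b sheds 497 req/s: no online neighbours, lost.
No further crashes.

never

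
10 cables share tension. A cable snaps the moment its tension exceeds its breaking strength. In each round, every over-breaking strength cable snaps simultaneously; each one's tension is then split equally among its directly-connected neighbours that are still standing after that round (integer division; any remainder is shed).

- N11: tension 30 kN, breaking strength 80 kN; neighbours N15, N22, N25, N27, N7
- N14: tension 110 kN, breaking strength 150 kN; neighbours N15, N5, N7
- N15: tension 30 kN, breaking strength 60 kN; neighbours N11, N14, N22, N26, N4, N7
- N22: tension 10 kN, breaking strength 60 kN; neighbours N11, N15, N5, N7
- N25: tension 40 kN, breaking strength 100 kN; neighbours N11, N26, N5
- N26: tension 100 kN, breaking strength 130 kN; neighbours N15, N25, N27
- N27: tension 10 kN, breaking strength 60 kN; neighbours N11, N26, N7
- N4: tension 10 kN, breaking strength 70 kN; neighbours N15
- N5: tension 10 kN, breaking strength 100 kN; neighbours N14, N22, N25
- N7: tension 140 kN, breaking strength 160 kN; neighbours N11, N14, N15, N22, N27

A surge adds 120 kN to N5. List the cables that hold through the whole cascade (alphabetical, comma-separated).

N4

Round 1 — N5 at 130 > 100. N5 snaps.
  N5 sheds 130 kN to N14, N22, N25: 43 each (1 lost).
    N14: 110+43 = 153 > 150
    N22: 10+43 = 53 ≤ 60
    N25: 40+43 = 83 ≤ 100
Round 2 — N14 snaps.
  N14 sheds 153 kN to N15, N7: 76 each (1 lost).
    N15: 30+76 = 106 > 60
    N7: 140+76 = 216 > 160
Round 3 — N15, N7 snap.
  N15 sheds 106 kN to N11, N22, N26, N4: 26 each (2 lost).
    N11: 30+26 = 56 ≤ 80
    N22: 53+26 = 79 > 60
    N26: 100+26 = 126 ≤ 130
    N4: 10+26 = 36 ≤ 70
  N7 sheds 216 kN to N11, N22, N27: 72 each.
    N11: 56+72 = 128 > 80
    N22: 79+72 = 151 > 60
    N27: 10+72 = 82 > 60
Round 4 — N11, N22, N27 snap.
  N11 sheds 128 kN to N25: 128 each.
    N25: 83+128 = 211 > 100
  N22 sheds 151 kN: no online neighbours, lost.
  N27 sheds 82 kN to N26: 82 each.
    N26: 126+82 = 208 > 130
Round 5 — N25, N26 snap.
  N25 sheds 211 kN: no online neighbours, lost.
  N26 sheds 208 kN: no online neighbours, lost.
No further breaks.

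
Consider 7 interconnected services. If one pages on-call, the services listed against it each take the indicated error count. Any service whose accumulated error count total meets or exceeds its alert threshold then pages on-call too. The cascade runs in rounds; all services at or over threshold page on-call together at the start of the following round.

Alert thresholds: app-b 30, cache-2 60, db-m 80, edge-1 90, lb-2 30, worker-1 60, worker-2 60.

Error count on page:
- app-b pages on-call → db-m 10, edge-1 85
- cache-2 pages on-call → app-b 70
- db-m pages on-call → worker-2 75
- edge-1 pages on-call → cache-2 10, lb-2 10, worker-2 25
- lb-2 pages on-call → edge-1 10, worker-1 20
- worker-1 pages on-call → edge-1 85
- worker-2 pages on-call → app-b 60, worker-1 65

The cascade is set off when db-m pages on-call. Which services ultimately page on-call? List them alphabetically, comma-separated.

Round 1 — db-m pages on-call (initial).
  worker-2: +75 → 75 ≥ 60
Round 2 — worker-2 pages on-call.
  app-b: +60 → 60 ≥ 30
  worker-1: +65 → 65 ≥ 60
Round 3 — app-b, worker-1 page on-call.
  edge-1: +85+85 → 170 ≥ 90
Round 4 — edge-1 pages on-call.
  cache-2: +10 → 10 < 60
  lb-2: +10 → 10 < 30
No further pages.

app-b, db-m, edge-1, worker-1, worker-2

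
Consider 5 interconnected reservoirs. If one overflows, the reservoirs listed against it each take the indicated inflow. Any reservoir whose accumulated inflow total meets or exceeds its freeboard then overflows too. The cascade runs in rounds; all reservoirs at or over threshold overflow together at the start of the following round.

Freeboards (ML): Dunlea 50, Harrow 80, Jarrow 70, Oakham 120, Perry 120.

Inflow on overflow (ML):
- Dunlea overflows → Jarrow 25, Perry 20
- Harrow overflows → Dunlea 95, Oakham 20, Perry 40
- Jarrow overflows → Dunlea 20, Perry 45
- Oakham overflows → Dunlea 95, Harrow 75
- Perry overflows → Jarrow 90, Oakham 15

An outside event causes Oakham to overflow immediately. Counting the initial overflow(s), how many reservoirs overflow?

2

Round 1 — Oakham overflows (initial).
  Dunlea: +95 → 95 ≥ 50
  Harrow: +75 → 75 < 80
Round 2 — Dunlea overflows.
  Jarrow: +25 → 25 < 70
  Perry: +20 → 20 < 120
No further overflows.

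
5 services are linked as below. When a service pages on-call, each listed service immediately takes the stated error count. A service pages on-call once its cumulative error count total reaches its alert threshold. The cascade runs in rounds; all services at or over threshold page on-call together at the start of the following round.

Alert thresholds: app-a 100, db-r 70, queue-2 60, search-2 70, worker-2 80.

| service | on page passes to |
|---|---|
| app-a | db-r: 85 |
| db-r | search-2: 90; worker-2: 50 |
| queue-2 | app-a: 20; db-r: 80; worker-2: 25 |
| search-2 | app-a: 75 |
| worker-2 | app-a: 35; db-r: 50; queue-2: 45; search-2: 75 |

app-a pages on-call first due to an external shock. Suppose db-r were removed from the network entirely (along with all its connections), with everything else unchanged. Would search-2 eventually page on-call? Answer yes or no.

With db-r removed:
Round 1 — app-a pages on-call (initial).
No further pages.

no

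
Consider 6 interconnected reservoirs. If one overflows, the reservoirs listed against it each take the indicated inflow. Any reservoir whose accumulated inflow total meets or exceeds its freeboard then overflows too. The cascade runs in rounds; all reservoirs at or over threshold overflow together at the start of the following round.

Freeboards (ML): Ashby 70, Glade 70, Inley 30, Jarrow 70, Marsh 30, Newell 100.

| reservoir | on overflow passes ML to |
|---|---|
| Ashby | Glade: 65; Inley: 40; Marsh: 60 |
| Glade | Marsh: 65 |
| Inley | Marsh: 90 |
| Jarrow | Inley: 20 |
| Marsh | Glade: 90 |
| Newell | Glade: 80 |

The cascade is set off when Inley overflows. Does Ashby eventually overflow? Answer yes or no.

no

Round 1 — Inley overflows (initial).
  Marsh: +90 → 90 ≥ 30
Round 2 — Marsh overflows.
  Glade: +90 → 90 ≥ 70
Round 3 — Glade overflows.
No further overflows.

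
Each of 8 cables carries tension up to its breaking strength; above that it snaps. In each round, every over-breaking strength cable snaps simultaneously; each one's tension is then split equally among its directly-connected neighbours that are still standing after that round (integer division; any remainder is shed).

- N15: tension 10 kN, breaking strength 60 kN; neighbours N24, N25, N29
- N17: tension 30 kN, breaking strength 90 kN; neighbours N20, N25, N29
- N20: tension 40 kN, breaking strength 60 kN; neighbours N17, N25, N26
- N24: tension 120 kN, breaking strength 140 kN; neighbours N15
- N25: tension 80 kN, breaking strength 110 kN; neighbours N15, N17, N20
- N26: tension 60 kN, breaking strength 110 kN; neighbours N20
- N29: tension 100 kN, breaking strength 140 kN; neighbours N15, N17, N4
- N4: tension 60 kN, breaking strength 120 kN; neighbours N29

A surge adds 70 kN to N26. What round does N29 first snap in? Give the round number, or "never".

Round 1 — N26 at 130 > 110. N26 snaps.
  N26 sheds 130 kN to N20: 130 each.
    N20: 40+130 = 170 > 60
Round 2 — N20 snaps.
  N20 sheds 170 kN to N17, N25: 85 each.
    N17: 30+85 = 115 > 90
    N25: 80+85 = 165 > 110
Round 3 — N17, N25 snap.
  N17 sheds 115 kN to N29: 115 each.
    N29: 100+115 = 215 > 140
  N25 sheds 165 kN to N15: 165 each.
    N15: 10+165 = 175 > 60
Round 4 — N15, N29 snap.
  N15 sheds 175 kN to N24: 175 each.
    N24: 120+175 = 295 > 140
  N29 sheds 215 kN to N4: 215 each.
    N4: 60+215 = 275 > 120
Round 5 — N24, N4 snap.
  N24 sheds 295 kN: no online neighbours, lost.
  N4 sheds 275 kN: no online neighbours, lost.
No further breaks.

4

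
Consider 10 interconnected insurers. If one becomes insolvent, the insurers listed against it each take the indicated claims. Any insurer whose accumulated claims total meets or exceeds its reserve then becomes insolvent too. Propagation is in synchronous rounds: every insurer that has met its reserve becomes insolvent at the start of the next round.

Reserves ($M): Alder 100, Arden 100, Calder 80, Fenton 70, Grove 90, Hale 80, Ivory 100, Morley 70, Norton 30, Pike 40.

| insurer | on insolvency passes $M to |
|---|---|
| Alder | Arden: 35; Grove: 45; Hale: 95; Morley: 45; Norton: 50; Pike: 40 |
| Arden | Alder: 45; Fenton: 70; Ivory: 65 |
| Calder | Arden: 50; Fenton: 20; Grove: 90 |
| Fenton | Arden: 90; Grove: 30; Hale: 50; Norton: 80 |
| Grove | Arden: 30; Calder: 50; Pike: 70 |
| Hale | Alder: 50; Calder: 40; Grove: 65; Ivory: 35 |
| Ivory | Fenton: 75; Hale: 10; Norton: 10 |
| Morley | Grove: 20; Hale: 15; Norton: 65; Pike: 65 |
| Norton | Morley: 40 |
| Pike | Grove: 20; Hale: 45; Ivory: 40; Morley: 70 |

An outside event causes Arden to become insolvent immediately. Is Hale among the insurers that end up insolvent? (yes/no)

Round 1 — Arden becomes insolvent (initial).
  Alder: +45 → 45 < 100
  Fenton: +70 → 70 ≥ 70
  Ivory: +65 → 65 < 100
Round 2 — Fenton becomes insolvent.
  Grove: +30 → 30 < 90
  Hale: +50 → 50 < 80
  Norton: +80 → 80 ≥ 30
Round 3 — Norton becomes insolvent.
  Morley: +40 → 40 < 70
No further insolvencies.

no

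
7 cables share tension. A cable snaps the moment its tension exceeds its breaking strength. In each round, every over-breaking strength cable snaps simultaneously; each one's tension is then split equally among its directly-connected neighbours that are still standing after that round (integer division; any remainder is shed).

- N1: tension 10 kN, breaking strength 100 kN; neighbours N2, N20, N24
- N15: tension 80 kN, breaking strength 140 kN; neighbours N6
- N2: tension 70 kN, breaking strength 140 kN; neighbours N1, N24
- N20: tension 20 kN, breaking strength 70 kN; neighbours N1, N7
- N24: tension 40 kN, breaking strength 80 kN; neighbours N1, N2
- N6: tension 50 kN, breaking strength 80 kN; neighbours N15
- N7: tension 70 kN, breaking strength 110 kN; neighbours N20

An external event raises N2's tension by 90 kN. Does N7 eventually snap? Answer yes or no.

Round 1 — N2 at 160 > 140. N2 snaps.
  N2 sheds 160 kN to N1, N24: 80 each.
    N1: 10+80 = 90 ≤ 100
    N24: 40+80 = 120 > 80
Round 2 — N24 snaps.
  N24 sheds 120 kN to N1: 120 each.
    N1: 90+120 = 210 > 100
Round 3 — N1 snaps.
  N1 sheds 210 kN to N20: 210 each.
    N20: 20+210 = 230 > 70
Round 4 — N20 snaps.
  N20 sheds 230 kN to N7: 230 each.
    N7: 70+230 = 300 > 110
Round 5 — N7 snaps.
  N7 sheds 300 kN: no online neighbours, lost.
No further breaks.

yes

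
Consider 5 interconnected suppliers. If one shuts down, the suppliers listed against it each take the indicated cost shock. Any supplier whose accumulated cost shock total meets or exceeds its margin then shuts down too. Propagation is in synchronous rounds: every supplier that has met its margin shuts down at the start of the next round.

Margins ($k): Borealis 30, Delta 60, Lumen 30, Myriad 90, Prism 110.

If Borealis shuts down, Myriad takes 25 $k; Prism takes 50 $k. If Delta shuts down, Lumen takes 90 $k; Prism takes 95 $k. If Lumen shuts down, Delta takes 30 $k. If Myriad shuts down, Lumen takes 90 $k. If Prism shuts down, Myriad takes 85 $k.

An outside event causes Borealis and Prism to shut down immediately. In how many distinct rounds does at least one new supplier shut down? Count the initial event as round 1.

Round 1 — Borealis, Prism shut down (initial).
  Myriad: +25+85 → 110 ≥ 90
Round 2 — Myriad shuts down.
  Lumen: +90 → 90 ≥ 30
Round 3 — Lumen shuts down.
  Delta: +30 → 30 < 60
No further shutdowns.

3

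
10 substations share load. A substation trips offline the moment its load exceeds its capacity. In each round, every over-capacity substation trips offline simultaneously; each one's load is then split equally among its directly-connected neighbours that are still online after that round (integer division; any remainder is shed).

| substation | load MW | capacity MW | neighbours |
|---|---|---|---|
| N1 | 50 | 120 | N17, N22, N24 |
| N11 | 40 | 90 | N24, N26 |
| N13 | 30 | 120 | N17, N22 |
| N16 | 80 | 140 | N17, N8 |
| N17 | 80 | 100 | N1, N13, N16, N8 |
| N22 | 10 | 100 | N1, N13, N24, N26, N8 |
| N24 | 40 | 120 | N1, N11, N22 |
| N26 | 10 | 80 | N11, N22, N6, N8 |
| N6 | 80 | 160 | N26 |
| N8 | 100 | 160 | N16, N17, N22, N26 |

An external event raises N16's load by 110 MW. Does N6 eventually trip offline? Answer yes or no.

Round 1 — N16 at 190 > 140. N16 trips offline.
  N16 sheds 190 MW to N17, N8: 95 each.
    N17: 80+95 = 175 > 100
    N8: 100+95 = 195 > 160
Round 2 — N17, N8 trip offline.
  N17 sheds 175 MW to N1, N13: 87 each (1 lost).
    N1: 50+87 = 137 > 120
    N13: 30+87 = 117 ≤ 120
  N8 sheds 195 MW to N22, N26: 97 each (1 lost).
    N22: 10+97 = 107 > 100
    N26: 10+97 = 107 > 80
Round 3 — N1, N22, N26 trip offline.
  N1 sheds 137 MW to N24: 137 each.
    N24: 40+137 = 177 > 120
  N22 sheds 107 MW to N13, N24: 53 each (1 lost).
    N13: 117+53 = 170 > 120
    N24: 177+53 = 230 > 120
  N26 sheds 107 MW to N11, N6: 53 each (1 lost).
    N11: 40+53 = 93 > 90
    N6: 80+53 = 133 ≤ 160
Round 4 — N11, N13, N24 trip offline.
  N11 sheds 93 MW: no online neighbours, lost.
  N13 sheds 170 MW: no online neighbours, lost.
  N24 sheds 230 MW: no online neighbours, lost.
No further trips.

no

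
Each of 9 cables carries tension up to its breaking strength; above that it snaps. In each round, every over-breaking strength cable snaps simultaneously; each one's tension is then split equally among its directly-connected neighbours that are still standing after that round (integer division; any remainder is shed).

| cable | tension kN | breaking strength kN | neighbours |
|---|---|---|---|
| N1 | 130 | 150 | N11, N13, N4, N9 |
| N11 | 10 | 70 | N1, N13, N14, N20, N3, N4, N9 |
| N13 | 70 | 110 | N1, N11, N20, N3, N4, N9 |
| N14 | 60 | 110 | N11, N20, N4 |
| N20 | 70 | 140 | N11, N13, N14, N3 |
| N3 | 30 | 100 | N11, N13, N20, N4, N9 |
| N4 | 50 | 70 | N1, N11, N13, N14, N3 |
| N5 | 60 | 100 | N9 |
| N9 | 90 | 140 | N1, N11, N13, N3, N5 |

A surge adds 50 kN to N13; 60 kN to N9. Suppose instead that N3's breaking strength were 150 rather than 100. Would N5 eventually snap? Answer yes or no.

no

With N3's breaking strength at 150:
Round 1 — N13 at 120 > 110; N9 at 150 > 140. N13, N9 snap.
  N13 sheds 120 kN to N1, N11, N20, N3, N4: 24 each.
    N1: 130+24 = 154 > 150
    N11: 10+24 = 34 ≤ 70
    N20: 70+24 = 94 ≤ 140
    N3: 30+24 = 54 ≤ 150
    N4: 50+24 = 74 > 70
  N9 sheds 150 kN to N1, N11, N3, N5: 37 each (2 lost).
    N1: 154+37 = 191 > 150
    N11: 34+37 = 71 > 70
    N3: 54+37 = 91 ≤ 150
    N5: 60+37 = 97 ≤ 100
Round 2 — N1, N11, N4 snap.
  N1 sheds 191 kN: no online neighbours, lost.
  N11 sheds 71 kN to N14, N20, N3: 23 each (2 lost).
    N14: 60+23 = 83 ≤ 110
    N20: 94+23 = 117 ≤ 140
    N3: 91+23 = 114 ≤ 150
  N4 sheds 74 kN to N14, N3: 37 each.
    N14: 83+37 = 120 > 110
    N3: 114+37 = 151 > 150
Round 3 — N14, N3 snap.
  N14 sheds 120 kN to N20: 120 each.
    N20: 117+120 = 237 > 140
  N3 sheds 151 kN to N20: 151 each.
    N20: 237+151 = 388 > 140
Round 4 — N20 snaps.
  N20 sheds 388 kN: no online neighbours, lost.
No further breaks.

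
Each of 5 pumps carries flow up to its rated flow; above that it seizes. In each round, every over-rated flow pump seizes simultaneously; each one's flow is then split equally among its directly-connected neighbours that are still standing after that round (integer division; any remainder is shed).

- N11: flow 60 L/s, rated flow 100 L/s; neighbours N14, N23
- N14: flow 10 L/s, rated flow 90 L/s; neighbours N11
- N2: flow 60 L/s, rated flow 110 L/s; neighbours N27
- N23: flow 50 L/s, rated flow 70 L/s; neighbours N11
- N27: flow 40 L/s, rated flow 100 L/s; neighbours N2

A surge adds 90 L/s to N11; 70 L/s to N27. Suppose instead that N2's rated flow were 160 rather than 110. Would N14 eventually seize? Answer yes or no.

no

With N2's rated flow at 160:
Round 1 — N11 at 150 > 100; N27 at 110 > 100. N11, N27 seize.
  N11 sheds 150 L/s to N14, N23: 75 each.
    N14: 10+75 = 85 ≤ 90
    N23: 50+75 = 125 > 70
  N27 sheds 110 L/s to N2: 110 each.
    N2: 60+110 = 170 > 160
Round 2 — N2, N23 seize.
  N2 sheds 170 L/s: no online neighbours, lost.
  N23 sheds 125 L/s: no online neighbours, lost.
No further seizures.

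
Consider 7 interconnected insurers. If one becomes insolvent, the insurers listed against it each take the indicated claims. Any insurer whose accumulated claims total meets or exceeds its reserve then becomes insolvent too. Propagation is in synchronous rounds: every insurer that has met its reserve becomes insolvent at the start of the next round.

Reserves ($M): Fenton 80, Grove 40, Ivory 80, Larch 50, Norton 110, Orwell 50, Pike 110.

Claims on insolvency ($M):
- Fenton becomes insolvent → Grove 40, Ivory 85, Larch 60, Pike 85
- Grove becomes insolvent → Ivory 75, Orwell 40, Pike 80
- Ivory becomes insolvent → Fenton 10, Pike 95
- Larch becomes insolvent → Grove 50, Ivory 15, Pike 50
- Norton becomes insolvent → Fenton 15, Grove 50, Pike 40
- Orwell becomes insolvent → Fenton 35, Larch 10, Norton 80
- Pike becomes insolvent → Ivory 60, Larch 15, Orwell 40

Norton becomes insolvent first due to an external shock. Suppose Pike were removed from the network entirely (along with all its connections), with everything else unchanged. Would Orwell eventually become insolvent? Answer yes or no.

With Pike removed:
Round 1 — Norton becomes insolvent (initial).
  Fenton: +15 → 15 < 80
  Grove: +50 → 50 ≥ 40
Round 2 — Grove becomes insolvent.
  Ivory: +75 → 75 < 80
  Orwell: +40 → 40 < 50
No further insolvencies.

no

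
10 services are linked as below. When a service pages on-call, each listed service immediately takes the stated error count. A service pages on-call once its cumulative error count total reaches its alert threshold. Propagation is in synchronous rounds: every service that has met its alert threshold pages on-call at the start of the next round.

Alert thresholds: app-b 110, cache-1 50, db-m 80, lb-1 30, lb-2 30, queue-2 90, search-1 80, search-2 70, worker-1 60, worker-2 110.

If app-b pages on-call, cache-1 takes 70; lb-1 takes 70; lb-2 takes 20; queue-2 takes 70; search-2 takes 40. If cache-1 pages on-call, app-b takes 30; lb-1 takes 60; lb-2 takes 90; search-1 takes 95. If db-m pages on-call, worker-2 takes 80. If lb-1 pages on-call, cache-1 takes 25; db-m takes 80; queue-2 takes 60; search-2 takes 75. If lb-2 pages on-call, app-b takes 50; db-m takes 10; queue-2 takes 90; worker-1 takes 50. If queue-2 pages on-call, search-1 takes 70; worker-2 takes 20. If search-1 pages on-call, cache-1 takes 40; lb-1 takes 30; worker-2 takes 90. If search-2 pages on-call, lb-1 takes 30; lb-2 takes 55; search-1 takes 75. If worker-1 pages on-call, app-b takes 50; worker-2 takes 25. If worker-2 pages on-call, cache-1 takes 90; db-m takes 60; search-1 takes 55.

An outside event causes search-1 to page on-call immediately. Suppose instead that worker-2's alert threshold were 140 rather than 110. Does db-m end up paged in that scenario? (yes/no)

With worker-2's alert threshold at 140:
Round 1 — search-1 pages on-call (initial).
  cache-1: +40 → 40 < 50
  lb-1: +30 → 30 ≥ 30
  worker-2: +90 → 90 < 140
Round 2 — lb-1 pages on-call.
  cache-1: +25 → 65 ≥ 50
  db-m: +80 → 80 ≥ 80
  queue-2: +60 → 60 < 90
  search-2: +75 → 75 ≥ 70
Round 3 — cache-1, db-m, search-2 page on-call.
  app-b: +30 → 30 < 110
  lb-2: +90+55 → 145 ≥ 30
  worker-2: +80 → 170 ≥ 140
Round 4 — lb-2, worker-2 page on-call.
  app-b: +50 → 80 < 110
  queue-2: +90 → 150 ≥ 90
  worker-1: +50 → 50 < 60
Round 5 — queue-2 pages on-call.
No further pages.

yes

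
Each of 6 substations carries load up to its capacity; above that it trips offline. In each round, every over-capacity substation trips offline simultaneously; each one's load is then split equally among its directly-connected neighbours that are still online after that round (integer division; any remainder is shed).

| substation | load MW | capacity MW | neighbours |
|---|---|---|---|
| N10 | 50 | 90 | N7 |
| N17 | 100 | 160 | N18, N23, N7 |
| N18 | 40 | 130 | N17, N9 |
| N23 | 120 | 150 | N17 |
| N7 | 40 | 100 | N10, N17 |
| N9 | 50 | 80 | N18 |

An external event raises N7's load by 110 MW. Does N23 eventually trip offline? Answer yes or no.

Round 1 — N7 at 150 > 100. N7 trips offline.
  N7 sheds 150 MW to N10, N17: 75 each.
    N10: 50+75 = 125 > 90
    N17: 100+75 = 175 > 160
Round 2 — N10, N17 trip offline.
  N10 sheds 125 MW: no online neighbours, lost.
  N17 sheds 175 MW to N18, N23: 87 each (1 lost).
    N18: 40+87 = 127 ≤ 130
    N23: 120+87 = 207 > 150
Round 3 — N23 trips offline.
  N23 sheds 207 MW: no online neighbours, lost.
No further trips.

yes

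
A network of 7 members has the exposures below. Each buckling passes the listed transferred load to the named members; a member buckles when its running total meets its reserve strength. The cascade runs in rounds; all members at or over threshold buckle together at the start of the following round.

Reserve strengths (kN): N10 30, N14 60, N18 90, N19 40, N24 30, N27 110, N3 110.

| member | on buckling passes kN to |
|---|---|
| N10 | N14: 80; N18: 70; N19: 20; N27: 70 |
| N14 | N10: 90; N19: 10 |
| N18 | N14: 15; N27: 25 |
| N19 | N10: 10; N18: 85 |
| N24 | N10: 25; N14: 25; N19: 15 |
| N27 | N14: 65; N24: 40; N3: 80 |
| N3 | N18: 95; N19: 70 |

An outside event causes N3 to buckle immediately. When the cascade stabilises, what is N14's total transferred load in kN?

Round 1 — N3 buckles (initial).
  N18: +95 → 95 ≥ 90
  N19: +70 → 70 ≥ 40
Round 2 — N18, N19 buckle.
  N10: +10 → 10 < 30
  N14: +15 → 15 < 60
  N27: +25 → 25 < 110
No further bucklings.

15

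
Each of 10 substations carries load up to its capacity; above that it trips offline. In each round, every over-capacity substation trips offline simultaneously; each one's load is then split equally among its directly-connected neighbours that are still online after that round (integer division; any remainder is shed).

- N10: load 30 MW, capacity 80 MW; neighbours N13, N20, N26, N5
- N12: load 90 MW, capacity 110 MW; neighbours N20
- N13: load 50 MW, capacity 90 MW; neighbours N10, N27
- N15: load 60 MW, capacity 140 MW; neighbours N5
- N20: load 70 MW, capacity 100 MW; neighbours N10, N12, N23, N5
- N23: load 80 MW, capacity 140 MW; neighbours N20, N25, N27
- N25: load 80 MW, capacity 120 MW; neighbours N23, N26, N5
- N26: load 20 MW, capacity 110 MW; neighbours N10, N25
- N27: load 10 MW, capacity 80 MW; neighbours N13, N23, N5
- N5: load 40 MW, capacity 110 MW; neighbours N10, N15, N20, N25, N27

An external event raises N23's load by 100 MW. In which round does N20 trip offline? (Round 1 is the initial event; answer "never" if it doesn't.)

2

Round 1 — N23 at 180 > 140. N23 trips offline.
  N23 sheds 180 MW to N20, N25, N27: 60 each.
    N20: 70+60 = 130 > 100
    N25: 80+60 = 140 > 120
    N27: 10+60 = 70 ≤ 80
Round 2 — N20, N25 trip offline.
  N20 sheds 130 MW to N10, N12, N5: 43 each (1 lost).
    N10: 30+43 = 73 ≤ 80
    N12: 90+43 = 133 > 110
    N5: 40+43 = 83 ≤ 110
  N25 sheds 140 MW to N26, N5: 70 each.
    N26: 20+70 = 90 ≤ 110
    N5: 83+70 = 153 > 110
Round 3 — N12, N5 trip offline.
  N12 sheds 133 MW: no online neighbours, lost.
  N5 sheds 153 MW to N10, N15, N27: 51 each.
    N10: 73+51 = 124 > 80
    N15: 60+51 = 111 ≤ 140
    N27: 70+51 = 121 > 80
Round 4 — N10, N27 trip offline.
  N10 sheds 124 MW to N13, N26: 62 each.
    N13: 50+62 = 112 > 90
    N26: 90+62 = 152 > 110
  N27 sheds 121 MW to N13: 121 each.
    N13: 112+121 = 233 > 90
Round 5 — N13, N26 trip offline.
  N13 sheds 233 MW: no online neighbours, lost.
  N26 sheds 152 MW: no online neighbours, lost.
No further trips.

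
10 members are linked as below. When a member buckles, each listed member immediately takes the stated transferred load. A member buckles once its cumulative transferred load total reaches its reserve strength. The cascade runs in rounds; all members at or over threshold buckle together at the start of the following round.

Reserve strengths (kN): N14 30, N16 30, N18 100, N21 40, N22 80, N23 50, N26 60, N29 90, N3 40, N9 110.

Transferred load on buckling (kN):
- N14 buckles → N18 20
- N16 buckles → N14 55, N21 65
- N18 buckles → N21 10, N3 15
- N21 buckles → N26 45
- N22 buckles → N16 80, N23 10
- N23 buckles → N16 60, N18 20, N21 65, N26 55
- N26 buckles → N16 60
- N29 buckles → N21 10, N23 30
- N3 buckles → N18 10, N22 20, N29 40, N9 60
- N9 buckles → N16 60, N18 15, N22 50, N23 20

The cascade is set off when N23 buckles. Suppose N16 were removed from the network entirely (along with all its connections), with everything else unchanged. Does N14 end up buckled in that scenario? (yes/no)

no

With N16 removed:
Round 1 — N23 buckles (initial).
  N18: +20 → 20 < 100
  N21: +65 → 65 ≥ 40
  N26: +55 → 55 < 60
Round 2 — N21 buckles.
  N26: +45 → 100 ≥ 60
Round 3 — N26 buckles.
No further bucklings.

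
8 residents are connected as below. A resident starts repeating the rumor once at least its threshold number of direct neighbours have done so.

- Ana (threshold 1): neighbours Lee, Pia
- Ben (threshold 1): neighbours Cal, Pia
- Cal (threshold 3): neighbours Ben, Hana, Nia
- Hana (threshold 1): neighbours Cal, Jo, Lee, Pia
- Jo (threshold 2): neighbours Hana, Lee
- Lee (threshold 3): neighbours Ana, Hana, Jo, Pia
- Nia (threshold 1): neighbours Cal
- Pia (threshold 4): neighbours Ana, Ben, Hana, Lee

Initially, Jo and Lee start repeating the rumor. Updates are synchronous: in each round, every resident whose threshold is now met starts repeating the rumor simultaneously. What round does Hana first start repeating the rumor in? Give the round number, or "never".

Round 1 — Jo, Lee start repeating the rumor (initial).
Round 2 — checking thresholds:
  Ana: 1 of 2 neighbours ≥ 1, starts repeating the rumor.
  Hana: 2 of 4 neighbours ≥ 1, starts repeating the rumor.
  Pia: 1 of 4 neighbours < 4, holds.
Round 3 — no new spreads; cascade stops.

2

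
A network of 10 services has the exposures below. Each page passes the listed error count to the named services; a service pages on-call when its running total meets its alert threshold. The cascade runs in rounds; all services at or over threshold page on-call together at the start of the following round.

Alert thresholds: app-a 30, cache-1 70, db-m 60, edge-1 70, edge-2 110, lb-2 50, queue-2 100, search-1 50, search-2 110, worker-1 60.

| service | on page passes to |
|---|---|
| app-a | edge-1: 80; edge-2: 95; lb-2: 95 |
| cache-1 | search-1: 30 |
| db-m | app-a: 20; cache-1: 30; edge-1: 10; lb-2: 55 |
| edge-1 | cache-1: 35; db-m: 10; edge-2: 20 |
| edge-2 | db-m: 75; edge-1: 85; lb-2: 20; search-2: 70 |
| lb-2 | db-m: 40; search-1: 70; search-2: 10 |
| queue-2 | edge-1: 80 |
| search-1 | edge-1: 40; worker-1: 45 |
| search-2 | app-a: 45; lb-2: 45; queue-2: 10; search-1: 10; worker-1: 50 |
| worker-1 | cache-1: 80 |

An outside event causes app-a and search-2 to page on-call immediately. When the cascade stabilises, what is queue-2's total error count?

10

Round 1 — app-a, search-2 page on-call (initial).
  edge-1: +80 → 80 ≥ 70
  edge-2: +95 → 95 < 110
  lb-2: +95+45 → 140 ≥ 50
  queue-2: +10 → 10 < 100
  search-1: +10 → 10 < 50
  worker-1: +50 → 50 < 60
Round 2 — edge-1, lb-2 page on-call.
  cache-1: +35 → 35 < 70
  db-m: +10+40 → 50 < 60
  edge-2: +20 → 115 ≥ 110
  search-1: +70 → 80 ≥ 50
Round 3 — edge-2, search-1 page on-call.
  db-m: +75 → 125 ≥ 60
  worker-1: +45 → 95 ≥ 60
Round 4 — db-m, worker-1 page on-call.
  cache-1: +30+80 → 145 ≥ 70
Round 5 — cache-1 pages on-call.
No further pages.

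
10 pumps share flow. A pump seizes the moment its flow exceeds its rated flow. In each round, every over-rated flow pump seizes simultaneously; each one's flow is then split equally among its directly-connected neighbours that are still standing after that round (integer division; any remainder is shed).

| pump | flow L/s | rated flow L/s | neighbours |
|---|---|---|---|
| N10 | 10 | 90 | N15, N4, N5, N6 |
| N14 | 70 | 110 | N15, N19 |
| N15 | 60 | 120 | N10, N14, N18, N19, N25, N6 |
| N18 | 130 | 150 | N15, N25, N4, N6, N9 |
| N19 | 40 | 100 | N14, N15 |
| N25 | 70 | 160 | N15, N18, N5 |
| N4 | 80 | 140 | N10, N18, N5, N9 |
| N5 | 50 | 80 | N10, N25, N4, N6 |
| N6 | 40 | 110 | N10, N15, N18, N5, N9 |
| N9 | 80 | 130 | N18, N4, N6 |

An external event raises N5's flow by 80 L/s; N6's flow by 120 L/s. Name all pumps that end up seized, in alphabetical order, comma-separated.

Round 1 — N5 at 130 > 80; N6 at 160 > 110. N5, N6 seize.
  N5 sheds 130 L/s to N10, N25, N4: 43 each (1 lost).
    N10: 10+43 = 53 ≤ 90
    N25: 70+43 = 113 ≤ 160
    N4: 80+43 = 123 ≤ 140
  N6 sheds 160 L/s to N10, N15, N18, N9: 40 each.
    N10: 53+40 = 93 > 90
    N15: 60+40 = 100 ≤ 120
    N18: 130+40 = 170 > 150
    N9: 80+40 = 120 ≤ 130
Round 2 — N10, N18 seize.
  N10 sheds 93 L/s to N15, N4: 46 each (1 lost).
    N15: 100+46 = 146 > 120
    N4: 123+46 = 169 > 140
  N18 sheds 170 L/s to N15, N25, N4, N9: 42 each (2 lost).
    N15: 146+42 = 188 > 120
    N25: 113+42 = 155 ≤ 160
    N4: 169+42 = 211 > 140
    N9: 120+42 = 162 > 130
Round 3 — N15, N4, N9 seize.
  N15 sheds 188 L/s to N14, N19, N25: 62 each (2 lost).
    N14: 70+62 = 132 > 110
    N19: 40+62 = 102 > 100
    N25: 155+62 = 217 > 160
  N4 sheds 211 L/s: no online neighbours, lost.
  N9 sheds 162 L/s: no online neighbours, lost.
Round 4 — N14, N19, N25 seize.
  N14 sheds 132 L/s: no online neighbours, lost.
  N19 sheds 102 L/s: no online neighbours, lost.
  N25 sheds 217 L/s: no online neighbours, lost.
No further seizures.

N10, N14, N15, N18, N19, N25, N4, N5, N6, N9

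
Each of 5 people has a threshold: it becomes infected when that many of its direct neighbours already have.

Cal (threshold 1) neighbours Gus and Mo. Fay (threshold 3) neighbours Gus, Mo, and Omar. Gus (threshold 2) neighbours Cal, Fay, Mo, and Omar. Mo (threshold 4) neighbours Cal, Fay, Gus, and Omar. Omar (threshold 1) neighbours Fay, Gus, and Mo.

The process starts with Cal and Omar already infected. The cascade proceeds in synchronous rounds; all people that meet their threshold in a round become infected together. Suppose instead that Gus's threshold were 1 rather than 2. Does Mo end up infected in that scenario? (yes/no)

With Gus's threshold at 1:
Round 1 — Cal, Omar become infected (initial).
Round 2 — checking thresholds:
  Fay: 1 of 3 neighbours < 3, not yet.
  Gus: 2 of 4 neighbours ≥ 1, becomes infected.
  Mo: 2 of 4 neighbours < 4, not yet.
Round 3 — no new infections; cascade stops.

no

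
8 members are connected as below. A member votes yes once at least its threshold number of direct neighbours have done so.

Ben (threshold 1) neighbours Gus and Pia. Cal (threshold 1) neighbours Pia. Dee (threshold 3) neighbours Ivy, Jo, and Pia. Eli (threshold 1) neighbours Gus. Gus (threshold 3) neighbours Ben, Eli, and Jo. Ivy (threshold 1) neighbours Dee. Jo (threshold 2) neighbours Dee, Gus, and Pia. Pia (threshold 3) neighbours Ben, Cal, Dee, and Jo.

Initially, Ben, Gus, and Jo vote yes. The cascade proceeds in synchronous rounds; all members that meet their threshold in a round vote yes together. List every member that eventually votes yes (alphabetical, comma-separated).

Ben, Eli, Gus, Jo

Round 1 — Ben, Gus, Jo vote yes (initial).
Round 2 — checking thresholds:
  Dee: 1 of 3 neighbours < 3, not yet.
  Eli: 1 of 1 neighbours ≥ 1, votes yes.
  Pia: 2 of 4 neighbours < 3, not yet.
Round 3 — no new yes votes; cascade stops.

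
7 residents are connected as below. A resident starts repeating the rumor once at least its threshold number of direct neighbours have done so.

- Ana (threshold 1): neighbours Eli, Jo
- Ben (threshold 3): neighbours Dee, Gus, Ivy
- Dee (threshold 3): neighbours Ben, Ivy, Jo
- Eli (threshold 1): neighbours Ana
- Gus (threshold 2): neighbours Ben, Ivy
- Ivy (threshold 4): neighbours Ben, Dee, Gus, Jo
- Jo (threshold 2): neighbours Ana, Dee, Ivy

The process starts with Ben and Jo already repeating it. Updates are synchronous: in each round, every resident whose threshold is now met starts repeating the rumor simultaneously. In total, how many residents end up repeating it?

Round 1 — Ben, Jo start repeating the rumor (initial).
Round 2 — checking thresholds:
  Ana: 1 of 2 neighbours ≥ 1, starts repeating the rumor.
  Dee: 2 of 3 neighbours < 3, holds.
  Gus: 1 of 2 neighbours < 2, holds.
  Ivy: 2 of 4 neighbours < 4, holds.
Round 3 — checking thresholds:
  Dee: 2 of 3 neighbours < 3, holds.
  Eli: 1 of 1 neighbours ≥ 1, starts repeating the rumor.
  Gus: 1 of 2 neighbours < 2, holds.
  Ivy: 2 of 4 neighbours < 4, holds.
Round 4 — no new spreads; cascade stops.

4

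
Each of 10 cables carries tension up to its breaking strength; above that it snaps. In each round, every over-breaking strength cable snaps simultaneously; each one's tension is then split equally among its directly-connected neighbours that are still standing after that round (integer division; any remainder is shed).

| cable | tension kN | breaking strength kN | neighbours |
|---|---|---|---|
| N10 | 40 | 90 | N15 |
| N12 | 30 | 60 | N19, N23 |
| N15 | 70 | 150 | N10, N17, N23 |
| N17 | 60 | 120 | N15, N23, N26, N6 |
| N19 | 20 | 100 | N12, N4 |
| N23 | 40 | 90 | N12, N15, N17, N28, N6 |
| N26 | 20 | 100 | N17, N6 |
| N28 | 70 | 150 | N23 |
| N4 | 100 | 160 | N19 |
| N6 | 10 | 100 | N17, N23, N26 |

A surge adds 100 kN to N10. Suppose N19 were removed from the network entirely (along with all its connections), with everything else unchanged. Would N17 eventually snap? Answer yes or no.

With N19 removed:
Round 1 — N10 at 140 > 90. N10 snaps.
  N10 sheds 140 kN to N15: 140 each.
    N15: 70+140 = 210 > 150
Round 2 — N15 snaps.
  N15 sheds 210 kN to N17, N23: 105 each.
    N17: 60+105 = 165 > 120
    N23: 40+105 = 145 > 90
Round 3 — N17, N23 snap.
  N17 sheds 165 kN to N26, N6: 82 each (1 lost).
    N26: 20+82 = 102 > 100
    N6: 10+82 = 92 ≤ 100
  N23 sheds 145 kN to N12, N28, N6: 48 each (1 lost).
    N12: 30+48 = 78 > 60
    N28: 70+48 = 118 ≤ 150
    N6: 92+48 = 140 > 100
Round 4 — N12, N26, N6 snap.
  N12 sheds 78 kN: no online neighbours, lost.
  N26 sheds 102 kN: no online neighbours, lost.
  N6 sheds 140 kN: no online neighbours, lost.
No further breaks.

yes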